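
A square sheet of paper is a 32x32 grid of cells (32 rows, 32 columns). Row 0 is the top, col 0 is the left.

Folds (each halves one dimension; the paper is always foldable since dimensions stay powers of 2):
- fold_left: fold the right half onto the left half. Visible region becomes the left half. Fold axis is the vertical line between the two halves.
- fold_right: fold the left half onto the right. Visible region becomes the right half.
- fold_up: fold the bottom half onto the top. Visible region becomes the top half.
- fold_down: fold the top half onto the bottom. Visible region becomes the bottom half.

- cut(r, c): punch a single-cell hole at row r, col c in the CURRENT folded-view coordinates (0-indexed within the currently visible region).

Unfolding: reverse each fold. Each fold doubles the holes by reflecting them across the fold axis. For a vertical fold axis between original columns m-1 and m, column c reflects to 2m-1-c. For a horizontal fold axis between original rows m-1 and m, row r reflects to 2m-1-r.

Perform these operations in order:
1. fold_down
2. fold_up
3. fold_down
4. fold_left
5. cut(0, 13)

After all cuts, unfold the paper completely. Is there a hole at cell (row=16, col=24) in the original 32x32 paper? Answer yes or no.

Op 1 fold_down: fold axis h@16; visible region now rows[16,32) x cols[0,32) = 16x32
Op 2 fold_up: fold axis h@24; visible region now rows[16,24) x cols[0,32) = 8x32
Op 3 fold_down: fold axis h@20; visible region now rows[20,24) x cols[0,32) = 4x32
Op 4 fold_left: fold axis v@16; visible region now rows[20,24) x cols[0,16) = 4x16
Op 5 cut(0, 13): punch at orig (20,13); cuts so far [(20, 13)]; region rows[20,24) x cols[0,16) = 4x16
Unfold 1 (reflect across v@16): 2 holes -> [(20, 13), (20, 18)]
Unfold 2 (reflect across h@20): 4 holes -> [(19, 13), (19, 18), (20, 13), (20, 18)]
Unfold 3 (reflect across h@24): 8 holes -> [(19, 13), (19, 18), (20, 13), (20, 18), (27, 13), (27, 18), (28, 13), (28, 18)]
Unfold 4 (reflect across h@16): 16 holes -> [(3, 13), (3, 18), (4, 13), (4, 18), (11, 13), (11, 18), (12, 13), (12, 18), (19, 13), (19, 18), (20, 13), (20, 18), (27, 13), (27, 18), (28, 13), (28, 18)]
Holes: [(3, 13), (3, 18), (4, 13), (4, 18), (11, 13), (11, 18), (12, 13), (12, 18), (19, 13), (19, 18), (20, 13), (20, 18), (27, 13), (27, 18), (28, 13), (28, 18)]

Answer: no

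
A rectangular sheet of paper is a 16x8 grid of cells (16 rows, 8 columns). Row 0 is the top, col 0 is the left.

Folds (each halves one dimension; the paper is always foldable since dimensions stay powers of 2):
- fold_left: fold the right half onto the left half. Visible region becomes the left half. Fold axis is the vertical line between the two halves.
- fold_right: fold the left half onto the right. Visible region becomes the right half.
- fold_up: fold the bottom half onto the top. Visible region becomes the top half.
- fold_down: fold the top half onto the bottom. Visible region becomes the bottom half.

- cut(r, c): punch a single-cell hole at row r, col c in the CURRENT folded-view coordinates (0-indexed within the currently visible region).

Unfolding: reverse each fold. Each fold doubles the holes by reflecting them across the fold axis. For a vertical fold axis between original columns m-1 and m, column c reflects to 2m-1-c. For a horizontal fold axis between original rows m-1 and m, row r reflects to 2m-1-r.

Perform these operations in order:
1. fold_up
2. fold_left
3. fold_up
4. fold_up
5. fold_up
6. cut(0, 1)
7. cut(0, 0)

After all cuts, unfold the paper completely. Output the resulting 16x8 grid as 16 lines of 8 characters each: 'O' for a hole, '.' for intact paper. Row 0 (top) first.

Op 1 fold_up: fold axis h@8; visible region now rows[0,8) x cols[0,8) = 8x8
Op 2 fold_left: fold axis v@4; visible region now rows[0,8) x cols[0,4) = 8x4
Op 3 fold_up: fold axis h@4; visible region now rows[0,4) x cols[0,4) = 4x4
Op 4 fold_up: fold axis h@2; visible region now rows[0,2) x cols[0,4) = 2x4
Op 5 fold_up: fold axis h@1; visible region now rows[0,1) x cols[0,4) = 1x4
Op 6 cut(0, 1): punch at orig (0,1); cuts so far [(0, 1)]; region rows[0,1) x cols[0,4) = 1x4
Op 7 cut(0, 0): punch at orig (0,0); cuts so far [(0, 0), (0, 1)]; region rows[0,1) x cols[0,4) = 1x4
Unfold 1 (reflect across h@1): 4 holes -> [(0, 0), (0, 1), (1, 0), (1, 1)]
Unfold 2 (reflect across h@2): 8 holes -> [(0, 0), (0, 1), (1, 0), (1, 1), (2, 0), (2, 1), (3, 0), (3, 1)]
Unfold 3 (reflect across h@4): 16 holes -> [(0, 0), (0, 1), (1, 0), (1, 1), (2, 0), (2, 1), (3, 0), (3, 1), (4, 0), (4, 1), (5, 0), (5, 1), (6, 0), (6, 1), (7, 0), (7, 1)]
Unfold 4 (reflect across v@4): 32 holes -> [(0, 0), (0, 1), (0, 6), (0, 7), (1, 0), (1, 1), (1, 6), (1, 7), (2, 0), (2, 1), (2, 6), (2, 7), (3, 0), (3, 1), (3, 6), (3, 7), (4, 0), (4, 1), (4, 6), (4, 7), (5, 0), (5, 1), (5, 6), (5, 7), (6, 0), (6, 1), (6, 6), (6, 7), (7, 0), (7, 1), (7, 6), (7, 7)]
Unfold 5 (reflect across h@8): 64 holes -> [(0, 0), (0, 1), (0, 6), (0, 7), (1, 0), (1, 1), (1, 6), (1, 7), (2, 0), (2, 1), (2, 6), (2, 7), (3, 0), (3, 1), (3, 6), (3, 7), (4, 0), (4, 1), (4, 6), (4, 7), (5, 0), (5, 1), (5, 6), (5, 7), (6, 0), (6, 1), (6, 6), (6, 7), (7, 0), (7, 1), (7, 6), (7, 7), (8, 0), (8, 1), (8, 6), (8, 7), (9, 0), (9, 1), (9, 6), (9, 7), (10, 0), (10, 1), (10, 6), (10, 7), (11, 0), (11, 1), (11, 6), (11, 7), (12, 0), (12, 1), (12, 6), (12, 7), (13, 0), (13, 1), (13, 6), (13, 7), (14, 0), (14, 1), (14, 6), (14, 7), (15, 0), (15, 1), (15, 6), (15, 7)]

Answer: OO....OO
OO....OO
OO....OO
OO....OO
OO....OO
OO....OO
OO....OO
OO....OO
OO....OO
OO....OO
OO....OO
OO....OO
OO....OO
OO....OO
OO....OO
OO....OO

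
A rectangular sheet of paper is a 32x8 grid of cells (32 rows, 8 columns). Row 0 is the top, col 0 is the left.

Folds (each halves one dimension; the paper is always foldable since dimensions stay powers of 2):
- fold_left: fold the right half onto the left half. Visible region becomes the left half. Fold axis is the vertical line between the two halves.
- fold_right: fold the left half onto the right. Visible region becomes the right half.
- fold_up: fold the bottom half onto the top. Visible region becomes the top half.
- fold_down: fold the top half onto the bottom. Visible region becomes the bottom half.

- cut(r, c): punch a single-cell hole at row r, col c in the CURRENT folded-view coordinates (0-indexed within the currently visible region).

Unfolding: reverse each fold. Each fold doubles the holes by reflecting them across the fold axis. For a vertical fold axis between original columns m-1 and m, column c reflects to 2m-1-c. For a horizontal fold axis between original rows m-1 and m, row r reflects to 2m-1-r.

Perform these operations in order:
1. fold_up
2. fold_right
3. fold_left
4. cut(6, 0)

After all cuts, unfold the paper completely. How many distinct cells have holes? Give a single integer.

Op 1 fold_up: fold axis h@16; visible region now rows[0,16) x cols[0,8) = 16x8
Op 2 fold_right: fold axis v@4; visible region now rows[0,16) x cols[4,8) = 16x4
Op 3 fold_left: fold axis v@6; visible region now rows[0,16) x cols[4,6) = 16x2
Op 4 cut(6, 0): punch at orig (6,4); cuts so far [(6, 4)]; region rows[0,16) x cols[4,6) = 16x2
Unfold 1 (reflect across v@6): 2 holes -> [(6, 4), (6, 7)]
Unfold 2 (reflect across v@4): 4 holes -> [(6, 0), (6, 3), (6, 4), (6, 7)]
Unfold 3 (reflect across h@16): 8 holes -> [(6, 0), (6, 3), (6, 4), (6, 7), (25, 0), (25, 3), (25, 4), (25, 7)]

Answer: 8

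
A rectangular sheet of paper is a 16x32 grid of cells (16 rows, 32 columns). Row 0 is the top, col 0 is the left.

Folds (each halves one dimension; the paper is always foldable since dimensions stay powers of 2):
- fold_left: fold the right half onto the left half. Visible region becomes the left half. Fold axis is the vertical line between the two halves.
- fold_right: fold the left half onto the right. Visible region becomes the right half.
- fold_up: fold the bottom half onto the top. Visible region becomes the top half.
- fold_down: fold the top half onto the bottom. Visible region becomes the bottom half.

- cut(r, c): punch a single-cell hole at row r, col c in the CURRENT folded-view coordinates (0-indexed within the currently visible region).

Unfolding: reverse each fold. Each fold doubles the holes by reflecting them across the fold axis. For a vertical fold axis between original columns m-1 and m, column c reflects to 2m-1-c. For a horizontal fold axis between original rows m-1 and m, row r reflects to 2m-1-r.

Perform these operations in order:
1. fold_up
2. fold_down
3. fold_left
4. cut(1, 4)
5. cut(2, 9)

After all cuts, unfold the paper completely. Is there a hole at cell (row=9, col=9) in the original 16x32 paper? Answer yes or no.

Op 1 fold_up: fold axis h@8; visible region now rows[0,8) x cols[0,32) = 8x32
Op 2 fold_down: fold axis h@4; visible region now rows[4,8) x cols[0,32) = 4x32
Op 3 fold_left: fold axis v@16; visible region now rows[4,8) x cols[0,16) = 4x16
Op 4 cut(1, 4): punch at orig (5,4); cuts so far [(5, 4)]; region rows[4,8) x cols[0,16) = 4x16
Op 5 cut(2, 9): punch at orig (6,9); cuts so far [(5, 4), (6, 9)]; region rows[4,8) x cols[0,16) = 4x16
Unfold 1 (reflect across v@16): 4 holes -> [(5, 4), (5, 27), (6, 9), (6, 22)]
Unfold 2 (reflect across h@4): 8 holes -> [(1, 9), (1, 22), (2, 4), (2, 27), (5, 4), (5, 27), (6, 9), (6, 22)]
Unfold 3 (reflect across h@8): 16 holes -> [(1, 9), (1, 22), (2, 4), (2, 27), (5, 4), (5, 27), (6, 9), (6, 22), (9, 9), (9, 22), (10, 4), (10, 27), (13, 4), (13, 27), (14, 9), (14, 22)]
Holes: [(1, 9), (1, 22), (2, 4), (2, 27), (5, 4), (5, 27), (6, 9), (6, 22), (9, 9), (9, 22), (10, 4), (10, 27), (13, 4), (13, 27), (14, 9), (14, 22)]

Answer: yes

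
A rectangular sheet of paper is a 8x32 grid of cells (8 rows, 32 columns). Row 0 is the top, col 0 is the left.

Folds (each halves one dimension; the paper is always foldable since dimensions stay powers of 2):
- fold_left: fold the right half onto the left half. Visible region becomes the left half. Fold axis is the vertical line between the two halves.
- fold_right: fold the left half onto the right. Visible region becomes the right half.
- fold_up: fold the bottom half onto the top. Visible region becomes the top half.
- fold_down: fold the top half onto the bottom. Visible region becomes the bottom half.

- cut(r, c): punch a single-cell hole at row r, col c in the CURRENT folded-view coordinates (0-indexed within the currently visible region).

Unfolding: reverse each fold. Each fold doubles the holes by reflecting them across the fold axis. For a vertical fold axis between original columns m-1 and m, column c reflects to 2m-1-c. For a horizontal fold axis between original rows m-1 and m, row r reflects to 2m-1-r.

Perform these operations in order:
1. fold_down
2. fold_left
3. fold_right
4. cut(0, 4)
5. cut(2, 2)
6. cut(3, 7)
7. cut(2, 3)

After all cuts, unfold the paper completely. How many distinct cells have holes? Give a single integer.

Answer: 32

Derivation:
Op 1 fold_down: fold axis h@4; visible region now rows[4,8) x cols[0,32) = 4x32
Op 2 fold_left: fold axis v@16; visible region now rows[4,8) x cols[0,16) = 4x16
Op 3 fold_right: fold axis v@8; visible region now rows[4,8) x cols[8,16) = 4x8
Op 4 cut(0, 4): punch at orig (4,12); cuts so far [(4, 12)]; region rows[4,8) x cols[8,16) = 4x8
Op 5 cut(2, 2): punch at orig (6,10); cuts so far [(4, 12), (6, 10)]; region rows[4,8) x cols[8,16) = 4x8
Op 6 cut(3, 7): punch at orig (7,15); cuts so far [(4, 12), (6, 10), (7, 15)]; region rows[4,8) x cols[8,16) = 4x8
Op 7 cut(2, 3): punch at orig (6,11); cuts so far [(4, 12), (6, 10), (6, 11), (7, 15)]; region rows[4,8) x cols[8,16) = 4x8
Unfold 1 (reflect across v@8): 8 holes -> [(4, 3), (4, 12), (6, 4), (6, 5), (6, 10), (6, 11), (7, 0), (7, 15)]
Unfold 2 (reflect across v@16): 16 holes -> [(4, 3), (4, 12), (4, 19), (4, 28), (6, 4), (6, 5), (6, 10), (6, 11), (6, 20), (6, 21), (6, 26), (6, 27), (7, 0), (7, 15), (7, 16), (7, 31)]
Unfold 3 (reflect across h@4): 32 holes -> [(0, 0), (0, 15), (0, 16), (0, 31), (1, 4), (1, 5), (1, 10), (1, 11), (1, 20), (1, 21), (1, 26), (1, 27), (3, 3), (3, 12), (3, 19), (3, 28), (4, 3), (4, 12), (4, 19), (4, 28), (6, 4), (6, 5), (6, 10), (6, 11), (6, 20), (6, 21), (6, 26), (6, 27), (7, 0), (7, 15), (7, 16), (7, 31)]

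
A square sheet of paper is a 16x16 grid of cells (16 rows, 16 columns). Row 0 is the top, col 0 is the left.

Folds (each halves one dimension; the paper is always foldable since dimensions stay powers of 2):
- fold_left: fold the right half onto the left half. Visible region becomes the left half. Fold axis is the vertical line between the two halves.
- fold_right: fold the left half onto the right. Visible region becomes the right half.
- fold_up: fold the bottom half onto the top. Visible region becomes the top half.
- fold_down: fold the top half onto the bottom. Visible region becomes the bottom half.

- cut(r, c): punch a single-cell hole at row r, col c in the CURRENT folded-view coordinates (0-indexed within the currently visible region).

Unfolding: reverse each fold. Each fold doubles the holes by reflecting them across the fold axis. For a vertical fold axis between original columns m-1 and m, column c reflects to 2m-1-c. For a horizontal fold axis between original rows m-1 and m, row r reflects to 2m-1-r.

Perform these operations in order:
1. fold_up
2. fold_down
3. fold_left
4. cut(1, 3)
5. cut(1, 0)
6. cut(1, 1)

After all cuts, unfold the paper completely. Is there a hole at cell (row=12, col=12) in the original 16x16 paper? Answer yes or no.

Answer: no

Derivation:
Op 1 fold_up: fold axis h@8; visible region now rows[0,8) x cols[0,16) = 8x16
Op 2 fold_down: fold axis h@4; visible region now rows[4,8) x cols[0,16) = 4x16
Op 3 fold_left: fold axis v@8; visible region now rows[4,8) x cols[0,8) = 4x8
Op 4 cut(1, 3): punch at orig (5,3); cuts so far [(5, 3)]; region rows[4,8) x cols[0,8) = 4x8
Op 5 cut(1, 0): punch at orig (5,0); cuts so far [(5, 0), (5, 3)]; region rows[4,8) x cols[0,8) = 4x8
Op 6 cut(1, 1): punch at orig (5,1); cuts so far [(5, 0), (5, 1), (5, 3)]; region rows[4,8) x cols[0,8) = 4x8
Unfold 1 (reflect across v@8): 6 holes -> [(5, 0), (5, 1), (5, 3), (5, 12), (5, 14), (5, 15)]
Unfold 2 (reflect across h@4): 12 holes -> [(2, 0), (2, 1), (2, 3), (2, 12), (2, 14), (2, 15), (5, 0), (5, 1), (5, 3), (5, 12), (5, 14), (5, 15)]
Unfold 3 (reflect across h@8): 24 holes -> [(2, 0), (2, 1), (2, 3), (2, 12), (2, 14), (2, 15), (5, 0), (5, 1), (5, 3), (5, 12), (5, 14), (5, 15), (10, 0), (10, 1), (10, 3), (10, 12), (10, 14), (10, 15), (13, 0), (13, 1), (13, 3), (13, 12), (13, 14), (13, 15)]
Holes: [(2, 0), (2, 1), (2, 3), (2, 12), (2, 14), (2, 15), (5, 0), (5, 1), (5, 3), (5, 12), (5, 14), (5, 15), (10, 0), (10, 1), (10, 3), (10, 12), (10, 14), (10, 15), (13, 0), (13, 1), (13, 3), (13, 12), (13, 14), (13, 15)]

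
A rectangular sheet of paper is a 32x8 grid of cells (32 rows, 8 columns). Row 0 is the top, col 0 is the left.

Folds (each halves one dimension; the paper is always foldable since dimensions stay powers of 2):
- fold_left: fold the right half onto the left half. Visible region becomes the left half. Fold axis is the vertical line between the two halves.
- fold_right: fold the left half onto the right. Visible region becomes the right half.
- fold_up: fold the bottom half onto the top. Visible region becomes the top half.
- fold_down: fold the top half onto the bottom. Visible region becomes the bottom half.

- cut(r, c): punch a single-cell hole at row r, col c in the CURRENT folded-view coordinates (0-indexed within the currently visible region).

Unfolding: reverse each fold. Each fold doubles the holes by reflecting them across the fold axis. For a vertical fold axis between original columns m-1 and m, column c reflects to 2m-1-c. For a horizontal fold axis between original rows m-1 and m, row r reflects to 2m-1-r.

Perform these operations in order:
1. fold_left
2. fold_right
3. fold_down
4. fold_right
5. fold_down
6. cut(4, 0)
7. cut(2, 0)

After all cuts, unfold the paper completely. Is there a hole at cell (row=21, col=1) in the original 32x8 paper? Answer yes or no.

Answer: yes

Derivation:
Op 1 fold_left: fold axis v@4; visible region now rows[0,32) x cols[0,4) = 32x4
Op 2 fold_right: fold axis v@2; visible region now rows[0,32) x cols[2,4) = 32x2
Op 3 fold_down: fold axis h@16; visible region now rows[16,32) x cols[2,4) = 16x2
Op 4 fold_right: fold axis v@3; visible region now rows[16,32) x cols[3,4) = 16x1
Op 5 fold_down: fold axis h@24; visible region now rows[24,32) x cols[3,4) = 8x1
Op 6 cut(4, 0): punch at orig (28,3); cuts so far [(28, 3)]; region rows[24,32) x cols[3,4) = 8x1
Op 7 cut(2, 0): punch at orig (26,3); cuts so far [(26, 3), (28, 3)]; region rows[24,32) x cols[3,4) = 8x1
Unfold 1 (reflect across h@24): 4 holes -> [(19, 3), (21, 3), (26, 3), (28, 3)]
Unfold 2 (reflect across v@3): 8 holes -> [(19, 2), (19, 3), (21, 2), (21, 3), (26, 2), (26, 3), (28, 2), (28, 3)]
Unfold 3 (reflect across h@16): 16 holes -> [(3, 2), (3, 3), (5, 2), (5, 3), (10, 2), (10, 3), (12, 2), (12, 3), (19, 2), (19, 3), (21, 2), (21, 3), (26, 2), (26, 3), (28, 2), (28, 3)]
Unfold 4 (reflect across v@2): 32 holes -> [(3, 0), (3, 1), (3, 2), (3, 3), (5, 0), (5, 1), (5, 2), (5, 3), (10, 0), (10, 1), (10, 2), (10, 3), (12, 0), (12, 1), (12, 2), (12, 3), (19, 0), (19, 1), (19, 2), (19, 3), (21, 0), (21, 1), (21, 2), (21, 3), (26, 0), (26, 1), (26, 2), (26, 3), (28, 0), (28, 1), (28, 2), (28, 3)]
Unfold 5 (reflect across v@4): 64 holes -> [(3, 0), (3, 1), (3, 2), (3, 3), (3, 4), (3, 5), (3, 6), (3, 7), (5, 0), (5, 1), (5, 2), (5, 3), (5, 4), (5, 5), (5, 6), (5, 7), (10, 0), (10, 1), (10, 2), (10, 3), (10, 4), (10, 5), (10, 6), (10, 7), (12, 0), (12, 1), (12, 2), (12, 3), (12, 4), (12, 5), (12, 6), (12, 7), (19, 0), (19, 1), (19, 2), (19, 3), (19, 4), (19, 5), (19, 6), (19, 7), (21, 0), (21, 1), (21, 2), (21, 3), (21, 4), (21, 5), (21, 6), (21, 7), (26, 0), (26, 1), (26, 2), (26, 3), (26, 4), (26, 5), (26, 6), (26, 7), (28, 0), (28, 1), (28, 2), (28, 3), (28, 4), (28, 5), (28, 6), (28, 7)]
Holes: [(3, 0), (3, 1), (3, 2), (3, 3), (3, 4), (3, 5), (3, 6), (3, 7), (5, 0), (5, 1), (5, 2), (5, 3), (5, 4), (5, 5), (5, 6), (5, 7), (10, 0), (10, 1), (10, 2), (10, 3), (10, 4), (10, 5), (10, 6), (10, 7), (12, 0), (12, 1), (12, 2), (12, 3), (12, 4), (12, 5), (12, 6), (12, 7), (19, 0), (19, 1), (19, 2), (19, 3), (19, 4), (19, 5), (19, 6), (19, 7), (21, 0), (21, 1), (21, 2), (21, 3), (21, 4), (21, 5), (21, 6), (21, 7), (26, 0), (26, 1), (26, 2), (26, 3), (26, 4), (26, 5), (26, 6), (26, 7), (28, 0), (28, 1), (28, 2), (28, 3), (28, 4), (28, 5), (28, 6), (28, 7)]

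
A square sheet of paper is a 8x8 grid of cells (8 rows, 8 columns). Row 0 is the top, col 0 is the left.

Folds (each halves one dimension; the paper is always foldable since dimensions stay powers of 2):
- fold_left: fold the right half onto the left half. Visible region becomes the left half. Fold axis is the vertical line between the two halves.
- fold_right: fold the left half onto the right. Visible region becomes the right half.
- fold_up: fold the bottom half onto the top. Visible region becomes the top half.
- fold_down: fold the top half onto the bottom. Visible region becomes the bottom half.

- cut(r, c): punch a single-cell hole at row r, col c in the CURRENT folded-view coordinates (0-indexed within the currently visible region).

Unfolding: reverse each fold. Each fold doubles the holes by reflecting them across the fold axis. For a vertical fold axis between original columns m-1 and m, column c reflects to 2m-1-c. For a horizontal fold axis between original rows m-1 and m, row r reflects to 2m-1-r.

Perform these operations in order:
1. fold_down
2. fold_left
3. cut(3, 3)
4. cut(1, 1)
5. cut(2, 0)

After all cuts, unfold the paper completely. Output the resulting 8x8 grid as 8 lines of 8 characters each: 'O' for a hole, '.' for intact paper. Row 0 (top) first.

Answer: ...OO...
O......O
.O....O.
........
........
.O....O.
O......O
...OO...

Derivation:
Op 1 fold_down: fold axis h@4; visible region now rows[4,8) x cols[0,8) = 4x8
Op 2 fold_left: fold axis v@4; visible region now rows[4,8) x cols[0,4) = 4x4
Op 3 cut(3, 3): punch at orig (7,3); cuts so far [(7, 3)]; region rows[4,8) x cols[0,4) = 4x4
Op 4 cut(1, 1): punch at orig (5,1); cuts so far [(5, 1), (7, 3)]; region rows[4,8) x cols[0,4) = 4x4
Op 5 cut(2, 0): punch at orig (6,0); cuts so far [(5, 1), (6, 0), (7, 3)]; region rows[4,8) x cols[0,4) = 4x4
Unfold 1 (reflect across v@4): 6 holes -> [(5, 1), (5, 6), (6, 0), (6, 7), (7, 3), (7, 4)]
Unfold 2 (reflect across h@4): 12 holes -> [(0, 3), (0, 4), (1, 0), (1, 7), (2, 1), (2, 6), (5, 1), (5, 6), (6, 0), (6, 7), (7, 3), (7, 4)]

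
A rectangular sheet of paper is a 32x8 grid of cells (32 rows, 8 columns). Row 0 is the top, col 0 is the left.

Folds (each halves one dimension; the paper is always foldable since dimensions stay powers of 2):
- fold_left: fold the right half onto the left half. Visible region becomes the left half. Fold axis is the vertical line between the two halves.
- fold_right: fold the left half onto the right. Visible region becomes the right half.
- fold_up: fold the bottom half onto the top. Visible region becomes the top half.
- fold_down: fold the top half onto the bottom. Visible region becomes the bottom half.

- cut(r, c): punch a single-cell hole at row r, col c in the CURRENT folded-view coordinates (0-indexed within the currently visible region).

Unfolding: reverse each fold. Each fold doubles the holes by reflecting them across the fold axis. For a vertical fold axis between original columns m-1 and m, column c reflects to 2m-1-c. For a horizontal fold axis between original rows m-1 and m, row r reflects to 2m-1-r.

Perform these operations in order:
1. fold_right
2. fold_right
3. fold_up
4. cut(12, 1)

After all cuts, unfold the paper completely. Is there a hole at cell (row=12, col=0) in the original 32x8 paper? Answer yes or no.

Answer: yes

Derivation:
Op 1 fold_right: fold axis v@4; visible region now rows[0,32) x cols[4,8) = 32x4
Op 2 fold_right: fold axis v@6; visible region now rows[0,32) x cols[6,8) = 32x2
Op 3 fold_up: fold axis h@16; visible region now rows[0,16) x cols[6,8) = 16x2
Op 4 cut(12, 1): punch at orig (12,7); cuts so far [(12, 7)]; region rows[0,16) x cols[6,8) = 16x2
Unfold 1 (reflect across h@16): 2 holes -> [(12, 7), (19, 7)]
Unfold 2 (reflect across v@6): 4 holes -> [(12, 4), (12, 7), (19, 4), (19, 7)]
Unfold 3 (reflect across v@4): 8 holes -> [(12, 0), (12, 3), (12, 4), (12, 7), (19, 0), (19, 3), (19, 4), (19, 7)]
Holes: [(12, 0), (12, 3), (12, 4), (12, 7), (19, 0), (19, 3), (19, 4), (19, 7)]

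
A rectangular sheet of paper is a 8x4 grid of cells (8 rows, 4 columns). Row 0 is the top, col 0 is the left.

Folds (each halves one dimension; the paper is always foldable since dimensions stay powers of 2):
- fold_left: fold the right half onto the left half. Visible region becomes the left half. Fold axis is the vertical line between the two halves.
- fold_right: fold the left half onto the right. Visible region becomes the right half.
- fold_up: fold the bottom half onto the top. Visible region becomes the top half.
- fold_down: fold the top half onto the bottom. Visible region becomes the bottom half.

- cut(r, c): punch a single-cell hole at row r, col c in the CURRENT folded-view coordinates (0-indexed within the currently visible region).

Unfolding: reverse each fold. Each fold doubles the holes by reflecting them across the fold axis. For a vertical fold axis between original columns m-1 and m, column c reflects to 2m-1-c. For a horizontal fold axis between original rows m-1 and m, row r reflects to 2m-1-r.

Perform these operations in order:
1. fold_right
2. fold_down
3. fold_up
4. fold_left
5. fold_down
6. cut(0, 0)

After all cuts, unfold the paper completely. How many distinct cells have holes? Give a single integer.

Op 1 fold_right: fold axis v@2; visible region now rows[0,8) x cols[2,4) = 8x2
Op 2 fold_down: fold axis h@4; visible region now rows[4,8) x cols[2,4) = 4x2
Op 3 fold_up: fold axis h@6; visible region now rows[4,6) x cols[2,4) = 2x2
Op 4 fold_left: fold axis v@3; visible region now rows[4,6) x cols[2,3) = 2x1
Op 5 fold_down: fold axis h@5; visible region now rows[5,6) x cols[2,3) = 1x1
Op 6 cut(0, 0): punch at orig (5,2); cuts so far [(5, 2)]; region rows[5,6) x cols[2,3) = 1x1
Unfold 1 (reflect across h@5): 2 holes -> [(4, 2), (5, 2)]
Unfold 2 (reflect across v@3): 4 holes -> [(4, 2), (4, 3), (5, 2), (5, 3)]
Unfold 3 (reflect across h@6): 8 holes -> [(4, 2), (4, 3), (5, 2), (5, 3), (6, 2), (6, 3), (7, 2), (7, 3)]
Unfold 4 (reflect across h@4): 16 holes -> [(0, 2), (0, 3), (1, 2), (1, 3), (2, 2), (2, 3), (3, 2), (3, 3), (4, 2), (4, 3), (5, 2), (5, 3), (6, 2), (6, 3), (7, 2), (7, 3)]
Unfold 5 (reflect across v@2): 32 holes -> [(0, 0), (0, 1), (0, 2), (0, 3), (1, 0), (1, 1), (1, 2), (1, 3), (2, 0), (2, 1), (2, 2), (2, 3), (3, 0), (3, 1), (3, 2), (3, 3), (4, 0), (4, 1), (4, 2), (4, 3), (5, 0), (5, 1), (5, 2), (5, 3), (6, 0), (6, 1), (6, 2), (6, 3), (7, 0), (7, 1), (7, 2), (7, 3)]

Answer: 32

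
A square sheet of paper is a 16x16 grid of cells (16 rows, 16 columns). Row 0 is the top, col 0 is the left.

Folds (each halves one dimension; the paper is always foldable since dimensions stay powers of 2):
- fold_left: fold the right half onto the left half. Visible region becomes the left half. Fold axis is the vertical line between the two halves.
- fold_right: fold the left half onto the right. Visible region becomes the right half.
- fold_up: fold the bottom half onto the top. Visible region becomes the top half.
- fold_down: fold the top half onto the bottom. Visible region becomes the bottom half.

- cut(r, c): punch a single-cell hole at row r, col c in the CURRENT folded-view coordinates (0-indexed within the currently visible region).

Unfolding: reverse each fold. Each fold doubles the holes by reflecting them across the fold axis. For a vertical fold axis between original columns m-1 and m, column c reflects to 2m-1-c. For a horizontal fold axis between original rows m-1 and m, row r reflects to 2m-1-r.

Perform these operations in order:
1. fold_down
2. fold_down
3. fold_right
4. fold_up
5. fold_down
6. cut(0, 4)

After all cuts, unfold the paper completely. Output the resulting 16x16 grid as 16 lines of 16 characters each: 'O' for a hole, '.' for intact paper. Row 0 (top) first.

Op 1 fold_down: fold axis h@8; visible region now rows[8,16) x cols[0,16) = 8x16
Op 2 fold_down: fold axis h@12; visible region now rows[12,16) x cols[0,16) = 4x16
Op 3 fold_right: fold axis v@8; visible region now rows[12,16) x cols[8,16) = 4x8
Op 4 fold_up: fold axis h@14; visible region now rows[12,14) x cols[8,16) = 2x8
Op 5 fold_down: fold axis h@13; visible region now rows[13,14) x cols[8,16) = 1x8
Op 6 cut(0, 4): punch at orig (13,12); cuts so far [(13, 12)]; region rows[13,14) x cols[8,16) = 1x8
Unfold 1 (reflect across h@13): 2 holes -> [(12, 12), (13, 12)]
Unfold 2 (reflect across h@14): 4 holes -> [(12, 12), (13, 12), (14, 12), (15, 12)]
Unfold 3 (reflect across v@8): 8 holes -> [(12, 3), (12, 12), (13, 3), (13, 12), (14, 3), (14, 12), (15, 3), (15, 12)]
Unfold 4 (reflect across h@12): 16 holes -> [(8, 3), (8, 12), (9, 3), (9, 12), (10, 3), (10, 12), (11, 3), (11, 12), (12, 3), (12, 12), (13, 3), (13, 12), (14, 3), (14, 12), (15, 3), (15, 12)]
Unfold 5 (reflect across h@8): 32 holes -> [(0, 3), (0, 12), (1, 3), (1, 12), (2, 3), (2, 12), (3, 3), (3, 12), (4, 3), (4, 12), (5, 3), (5, 12), (6, 3), (6, 12), (7, 3), (7, 12), (8, 3), (8, 12), (9, 3), (9, 12), (10, 3), (10, 12), (11, 3), (11, 12), (12, 3), (12, 12), (13, 3), (13, 12), (14, 3), (14, 12), (15, 3), (15, 12)]

Answer: ...O........O...
...O........O...
...O........O...
...O........O...
...O........O...
...O........O...
...O........O...
...O........O...
...O........O...
...O........O...
...O........O...
...O........O...
...O........O...
...O........O...
...O........O...
...O........O...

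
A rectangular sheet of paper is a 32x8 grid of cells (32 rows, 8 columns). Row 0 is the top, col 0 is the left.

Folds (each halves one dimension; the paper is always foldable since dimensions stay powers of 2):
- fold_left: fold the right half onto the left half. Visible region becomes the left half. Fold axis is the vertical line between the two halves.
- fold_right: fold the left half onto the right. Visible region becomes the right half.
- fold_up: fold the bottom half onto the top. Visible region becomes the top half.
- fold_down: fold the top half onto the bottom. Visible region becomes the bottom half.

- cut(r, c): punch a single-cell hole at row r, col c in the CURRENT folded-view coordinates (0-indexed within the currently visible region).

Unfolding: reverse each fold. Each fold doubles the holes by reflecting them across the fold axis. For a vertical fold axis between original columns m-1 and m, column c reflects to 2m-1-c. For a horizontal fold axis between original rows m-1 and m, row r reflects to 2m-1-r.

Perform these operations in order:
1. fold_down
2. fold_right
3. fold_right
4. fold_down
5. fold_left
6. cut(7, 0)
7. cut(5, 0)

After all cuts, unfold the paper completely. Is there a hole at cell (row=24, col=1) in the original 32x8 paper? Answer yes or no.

Answer: no

Derivation:
Op 1 fold_down: fold axis h@16; visible region now rows[16,32) x cols[0,8) = 16x8
Op 2 fold_right: fold axis v@4; visible region now rows[16,32) x cols[4,8) = 16x4
Op 3 fold_right: fold axis v@6; visible region now rows[16,32) x cols[6,8) = 16x2
Op 4 fold_down: fold axis h@24; visible region now rows[24,32) x cols[6,8) = 8x2
Op 5 fold_left: fold axis v@7; visible region now rows[24,32) x cols[6,7) = 8x1
Op 6 cut(7, 0): punch at orig (31,6); cuts so far [(31, 6)]; region rows[24,32) x cols[6,7) = 8x1
Op 7 cut(5, 0): punch at orig (29,6); cuts so far [(29, 6), (31, 6)]; region rows[24,32) x cols[6,7) = 8x1
Unfold 1 (reflect across v@7): 4 holes -> [(29, 6), (29, 7), (31, 6), (31, 7)]
Unfold 2 (reflect across h@24): 8 holes -> [(16, 6), (16, 7), (18, 6), (18, 7), (29, 6), (29, 7), (31, 6), (31, 7)]
Unfold 3 (reflect across v@6): 16 holes -> [(16, 4), (16, 5), (16, 6), (16, 7), (18, 4), (18, 5), (18, 6), (18, 7), (29, 4), (29, 5), (29, 6), (29, 7), (31, 4), (31, 5), (31, 6), (31, 7)]
Unfold 4 (reflect across v@4): 32 holes -> [(16, 0), (16, 1), (16, 2), (16, 3), (16, 4), (16, 5), (16, 6), (16, 7), (18, 0), (18, 1), (18, 2), (18, 3), (18, 4), (18, 5), (18, 6), (18, 7), (29, 0), (29, 1), (29, 2), (29, 3), (29, 4), (29, 5), (29, 6), (29, 7), (31, 0), (31, 1), (31, 2), (31, 3), (31, 4), (31, 5), (31, 6), (31, 7)]
Unfold 5 (reflect across h@16): 64 holes -> [(0, 0), (0, 1), (0, 2), (0, 3), (0, 4), (0, 5), (0, 6), (0, 7), (2, 0), (2, 1), (2, 2), (2, 3), (2, 4), (2, 5), (2, 6), (2, 7), (13, 0), (13, 1), (13, 2), (13, 3), (13, 4), (13, 5), (13, 6), (13, 7), (15, 0), (15, 1), (15, 2), (15, 3), (15, 4), (15, 5), (15, 6), (15, 7), (16, 0), (16, 1), (16, 2), (16, 3), (16, 4), (16, 5), (16, 6), (16, 7), (18, 0), (18, 1), (18, 2), (18, 3), (18, 4), (18, 5), (18, 6), (18, 7), (29, 0), (29, 1), (29, 2), (29, 3), (29, 4), (29, 5), (29, 6), (29, 7), (31, 0), (31, 1), (31, 2), (31, 3), (31, 4), (31, 5), (31, 6), (31, 7)]
Holes: [(0, 0), (0, 1), (0, 2), (0, 3), (0, 4), (0, 5), (0, 6), (0, 7), (2, 0), (2, 1), (2, 2), (2, 3), (2, 4), (2, 5), (2, 6), (2, 7), (13, 0), (13, 1), (13, 2), (13, 3), (13, 4), (13, 5), (13, 6), (13, 7), (15, 0), (15, 1), (15, 2), (15, 3), (15, 4), (15, 5), (15, 6), (15, 7), (16, 0), (16, 1), (16, 2), (16, 3), (16, 4), (16, 5), (16, 6), (16, 7), (18, 0), (18, 1), (18, 2), (18, 3), (18, 4), (18, 5), (18, 6), (18, 7), (29, 0), (29, 1), (29, 2), (29, 3), (29, 4), (29, 5), (29, 6), (29, 7), (31, 0), (31, 1), (31, 2), (31, 3), (31, 4), (31, 5), (31, 6), (31, 7)]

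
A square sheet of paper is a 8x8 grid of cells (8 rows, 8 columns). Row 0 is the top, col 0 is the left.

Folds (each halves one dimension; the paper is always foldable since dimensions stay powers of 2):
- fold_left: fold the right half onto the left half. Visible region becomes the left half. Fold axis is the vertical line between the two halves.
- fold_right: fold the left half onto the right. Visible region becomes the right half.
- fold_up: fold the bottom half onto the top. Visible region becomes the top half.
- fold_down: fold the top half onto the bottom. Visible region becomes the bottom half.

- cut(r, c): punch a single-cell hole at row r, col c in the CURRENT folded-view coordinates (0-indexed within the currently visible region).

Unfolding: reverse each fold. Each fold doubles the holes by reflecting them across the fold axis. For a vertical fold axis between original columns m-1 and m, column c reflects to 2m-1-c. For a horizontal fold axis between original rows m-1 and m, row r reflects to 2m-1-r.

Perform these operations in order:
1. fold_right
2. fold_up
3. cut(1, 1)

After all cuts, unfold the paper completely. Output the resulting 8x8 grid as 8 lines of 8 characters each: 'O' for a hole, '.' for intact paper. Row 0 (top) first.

Answer: ........
..O..O..
........
........
........
........
..O..O..
........

Derivation:
Op 1 fold_right: fold axis v@4; visible region now rows[0,8) x cols[4,8) = 8x4
Op 2 fold_up: fold axis h@4; visible region now rows[0,4) x cols[4,8) = 4x4
Op 3 cut(1, 1): punch at orig (1,5); cuts so far [(1, 5)]; region rows[0,4) x cols[4,8) = 4x4
Unfold 1 (reflect across h@4): 2 holes -> [(1, 5), (6, 5)]
Unfold 2 (reflect across v@4): 4 holes -> [(1, 2), (1, 5), (6, 2), (6, 5)]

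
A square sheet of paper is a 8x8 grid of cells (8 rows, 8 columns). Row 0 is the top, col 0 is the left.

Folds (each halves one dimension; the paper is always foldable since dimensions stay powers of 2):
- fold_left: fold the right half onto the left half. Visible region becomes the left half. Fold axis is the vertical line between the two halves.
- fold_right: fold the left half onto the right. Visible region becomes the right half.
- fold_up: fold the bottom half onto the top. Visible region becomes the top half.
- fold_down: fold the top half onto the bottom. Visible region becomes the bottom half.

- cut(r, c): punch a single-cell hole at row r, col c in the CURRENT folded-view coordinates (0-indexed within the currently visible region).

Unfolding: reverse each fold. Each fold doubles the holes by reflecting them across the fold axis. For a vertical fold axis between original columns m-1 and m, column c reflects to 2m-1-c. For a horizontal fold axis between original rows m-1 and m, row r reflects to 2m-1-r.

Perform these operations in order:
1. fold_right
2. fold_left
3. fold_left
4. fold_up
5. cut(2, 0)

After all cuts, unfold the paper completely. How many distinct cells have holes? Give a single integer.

Op 1 fold_right: fold axis v@4; visible region now rows[0,8) x cols[4,8) = 8x4
Op 2 fold_left: fold axis v@6; visible region now rows[0,8) x cols[4,6) = 8x2
Op 3 fold_left: fold axis v@5; visible region now rows[0,8) x cols[4,5) = 8x1
Op 4 fold_up: fold axis h@4; visible region now rows[0,4) x cols[4,5) = 4x1
Op 5 cut(2, 0): punch at orig (2,4); cuts so far [(2, 4)]; region rows[0,4) x cols[4,5) = 4x1
Unfold 1 (reflect across h@4): 2 holes -> [(2, 4), (5, 4)]
Unfold 2 (reflect across v@5): 4 holes -> [(2, 4), (2, 5), (5, 4), (5, 5)]
Unfold 3 (reflect across v@6): 8 holes -> [(2, 4), (2, 5), (2, 6), (2, 7), (5, 4), (5, 5), (5, 6), (5, 7)]
Unfold 4 (reflect across v@4): 16 holes -> [(2, 0), (2, 1), (2, 2), (2, 3), (2, 4), (2, 5), (2, 6), (2, 7), (5, 0), (5, 1), (5, 2), (5, 3), (5, 4), (5, 5), (5, 6), (5, 7)]

Answer: 16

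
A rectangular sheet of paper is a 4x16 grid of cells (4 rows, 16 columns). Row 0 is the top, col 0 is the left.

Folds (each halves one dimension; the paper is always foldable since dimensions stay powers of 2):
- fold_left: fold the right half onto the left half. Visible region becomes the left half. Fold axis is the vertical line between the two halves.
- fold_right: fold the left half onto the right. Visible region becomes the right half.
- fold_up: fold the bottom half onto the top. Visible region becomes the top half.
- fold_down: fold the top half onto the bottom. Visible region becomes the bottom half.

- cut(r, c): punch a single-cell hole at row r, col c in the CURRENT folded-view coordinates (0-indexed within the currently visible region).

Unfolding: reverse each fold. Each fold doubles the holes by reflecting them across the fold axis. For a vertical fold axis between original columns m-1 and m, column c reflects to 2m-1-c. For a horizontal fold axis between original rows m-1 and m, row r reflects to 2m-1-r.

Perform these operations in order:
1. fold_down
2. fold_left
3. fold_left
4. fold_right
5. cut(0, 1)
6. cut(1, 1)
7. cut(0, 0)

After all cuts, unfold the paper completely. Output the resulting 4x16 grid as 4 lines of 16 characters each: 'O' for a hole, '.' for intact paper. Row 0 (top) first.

Answer: O..OO..OO..OO..O
OOOOOOOOOOOOOOOO
OOOOOOOOOOOOOOOO
O..OO..OO..OO..O

Derivation:
Op 1 fold_down: fold axis h@2; visible region now rows[2,4) x cols[0,16) = 2x16
Op 2 fold_left: fold axis v@8; visible region now rows[2,4) x cols[0,8) = 2x8
Op 3 fold_left: fold axis v@4; visible region now rows[2,4) x cols[0,4) = 2x4
Op 4 fold_right: fold axis v@2; visible region now rows[2,4) x cols[2,4) = 2x2
Op 5 cut(0, 1): punch at orig (2,3); cuts so far [(2, 3)]; region rows[2,4) x cols[2,4) = 2x2
Op 6 cut(1, 1): punch at orig (3,3); cuts so far [(2, 3), (3, 3)]; region rows[2,4) x cols[2,4) = 2x2
Op 7 cut(0, 0): punch at orig (2,2); cuts so far [(2, 2), (2, 3), (3, 3)]; region rows[2,4) x cols[2,4) = 2x2
Unfold 1 (reflect across v@2): 6 holes -> [(2, 0), (2, 1), (2, 2), (2, 3), (3, 0), (3, 3)]
Unfold 2 (reflect across v@4): 12 holes -> [(2, 0), (2, 1), (2, 2), (2, 3), (2, 4), (2, 5), (2, 6), (2, 7), (3, 0), (3, 3), (3, 4), (3, 7)]
Unfold 3 (reflect across v@8): 24 holes -> [(2, 0), (2, 1), (2, 2), (2, 3), (2, 4), (2, 5), (2, 6), (2, 7), (2, 8), (2, 9), (2, 10), (2, 11), (2, 12), (2, 13), (2, 14), (2, 15), (3, 0), (3, 3), (3, 4), (3, 7), (3, 8), (3, 11), (3, 12), (3, 15)]
Unfold 4 (reflect across h@2): 48 holes -> [(0, 0), (0, 3), (0, 4), (0, 7), (0, 8), (0, 11), (0, 12), (0, 15), (1, 0), (1, 1), (1, 2), (1, 3), (1, 4), (1, 5), (1, 6), (1, 7), (1, 8), (1, 9), (1, 10), (1, 11), (1, 12), (1, 13), (1, 14), (1, 15), (2, 0), (2, 1), (2, 2), (2, 3), (2, 4), (2, 5), (2, 6), (2, 7), (2, 8), (2, 9), (2, 10), (2, 11), (2, 12), (2, 13), (2, 14), (2, 15), (3, 0), (3, 3), (3, 4), (3, 7), (3, 8), (3, 11), (3, 12), (3, 15)]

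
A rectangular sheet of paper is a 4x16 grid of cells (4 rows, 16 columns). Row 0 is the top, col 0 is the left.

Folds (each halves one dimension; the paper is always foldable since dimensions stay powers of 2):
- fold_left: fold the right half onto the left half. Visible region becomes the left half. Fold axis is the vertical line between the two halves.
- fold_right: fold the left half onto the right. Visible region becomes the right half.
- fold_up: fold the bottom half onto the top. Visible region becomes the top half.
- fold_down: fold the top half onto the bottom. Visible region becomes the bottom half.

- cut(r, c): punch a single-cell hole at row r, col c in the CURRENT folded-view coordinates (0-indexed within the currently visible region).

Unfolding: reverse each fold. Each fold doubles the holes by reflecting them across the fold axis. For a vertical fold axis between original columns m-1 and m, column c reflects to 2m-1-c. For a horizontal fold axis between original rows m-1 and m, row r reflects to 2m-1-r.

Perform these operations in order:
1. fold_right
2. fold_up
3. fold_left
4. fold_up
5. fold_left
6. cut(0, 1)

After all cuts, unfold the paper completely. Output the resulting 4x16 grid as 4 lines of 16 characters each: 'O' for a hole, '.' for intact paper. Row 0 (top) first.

Op 1 fold_right: fold axis v@8; visible region now rows[0,4) x cols[8,16) = 4x8
Op 2 fold_up: fold axis h@2; visible region now rows[0,2) x cols[8,16) = 2x8
Op 3 fold_left: fold axis v@12; visible region now rows[0,2) x cols[8,12) = 2x4
Op 4 fold_up: fold axis h@1; visible region now rows[0,1) x cols[8,12) = 1x4
Op 5 fold_left: fold axis v@10; visible region now rows[0,1) x cols[8,10) = 1x2
Op 6 cut(0, 1): punch at orig (0,9); cuts so far [(0, 9)]; region rows[0,1) x cols[8,10) = 1x2
Unfold 1 (reflect across v@10): 2 holes -> [(0, 9), (0, 10)]
Unfold 2 (reflect across h@1): 4 holes -> [(0, 9), (0, 10), (1, 9), (1, 10)]
Unfold 3 (reflect across v@12): 8 holes -> [(0, 9), (0, 10), (0, 13), (0, 14), (1, 9), (1, 10), (1, 13), (1, 14)]
Unfold 4 (reflect across h@2): 16 holes -> [(0, 9), (0, 10), (0, 13), (0, 14), (1, 9), (1, 10), (1, 13), (1, 14), (2, 9), (2, 10), (2, 13), (2, 14), (3, 9), (3, 10), (3, 13), (3, 14)]
Unfold 5 (reflect across v@8): 32 holes -> [(0, 1), (0, 2), (0, 5), (0, 6), (0, 9), (0, 10), (0, 13), (0, 14), (1, 1), (1, 2), (1, 5), (1, 6), (1, 9), (1, 10), (1, 13), (1, 14), (2, 1), (2, 2), (2, 5), (2, 6), (2, 9), (2, 10), (2, 13), (2, 14), (3, 1), (3, 2), (3, 5), (3, 6), (3, 9), (3, 10), (3, 13), (3, 14)]

Answer: .OO..OO..OO..OO.
.OO..OO..OO..OO.
.OO..OO..OO..OO.
.OO..OO..OO..OO.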